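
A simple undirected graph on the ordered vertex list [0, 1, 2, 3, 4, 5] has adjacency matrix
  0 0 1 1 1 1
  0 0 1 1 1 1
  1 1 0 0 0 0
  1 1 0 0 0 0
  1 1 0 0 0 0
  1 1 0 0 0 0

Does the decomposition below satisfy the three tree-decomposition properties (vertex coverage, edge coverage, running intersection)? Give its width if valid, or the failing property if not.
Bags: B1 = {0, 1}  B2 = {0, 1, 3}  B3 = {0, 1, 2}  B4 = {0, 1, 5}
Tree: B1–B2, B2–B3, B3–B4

No — vertex 4 appears in no bag.

A tree decomposition must satisfy three properties: every vertex lies in some bag; for every edge, both endpoints lie together in some bag; and for every vertex, the bags containing it form a connected subtree. Here vertex 4 appears in no bag, so the decomposition is invalid.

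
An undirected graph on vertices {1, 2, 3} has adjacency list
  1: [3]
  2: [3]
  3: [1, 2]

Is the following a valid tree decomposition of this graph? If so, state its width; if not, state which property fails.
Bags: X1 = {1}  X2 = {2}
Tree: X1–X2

No — vertex 3 appears in no bag.

A tree decomposition must satisfy three properties: every vertex lies in some bag; for every edge, both endpoints lie together in some bag; and for every vertex, the bags containing it form a connected subtree. Here vertex 3 appears in no bag, so the decomposition is invalid.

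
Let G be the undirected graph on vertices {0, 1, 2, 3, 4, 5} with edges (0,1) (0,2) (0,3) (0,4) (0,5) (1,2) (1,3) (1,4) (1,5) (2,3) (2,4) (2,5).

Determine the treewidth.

A width-3 tree decomposition is:
Bags: B1 = {0, 1, 2, 4}  B2 = {0, 1, 2, 3}  B3 = {0, 1, 2, 5}
Tree: B1–B2, B2–B3
Each bag holds 4 vertices, so the decomposition has width 3, which upper-bounds the treewidth. On the other hand G contains the 4-clique {0, 1, 2, 3}. A clique must lie in a single bag of any decomposition, so no decomposition can have width below 3. Combining the bounds, tw(G) = 3.

3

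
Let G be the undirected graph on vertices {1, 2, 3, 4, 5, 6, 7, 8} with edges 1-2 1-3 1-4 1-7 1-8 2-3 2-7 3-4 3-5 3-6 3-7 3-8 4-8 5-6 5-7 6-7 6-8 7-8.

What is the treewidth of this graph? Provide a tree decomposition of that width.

Treewidth 3.
One optimal decomposition is:
Bags: B1 = {1, 3, 7, 8}  B2 = {1, 2, 3, 7}  B3 = {3, 6, 7, 8}  B4 = {1, 3, 4, 8}  B5 = {3, 5, 6, 7}
Tree: B1–B2, B1–B3, B1–B4, B3–B5

Each bag holds 4 vertices, so the decomposition has width 3, which upper-bounds the treewidth. On the other hand G contains the 4-clique {1, 3, 4, 8}. A clique must lie in a single bag of any decomposition, so no decomposition can have width below 3. Combining the bounds, tw(G) = 3.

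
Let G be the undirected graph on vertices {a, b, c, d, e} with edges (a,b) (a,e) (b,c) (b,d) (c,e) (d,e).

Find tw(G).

2

A width-2 tree decomposition is:
Bags: B1 = {a, b, e}  B2 = {b, d, e}  B3 = {b, c, e}
Tree: B1–B2, B2–B3
Every bag has size at most 3, so the width is 3 − 1 = 2 and tw(G) ≤ 2. Since e–a–b–d–e is a cycle in G, G is not acyclic. Forests are exactly the graphs of treewidth ≤ 1, so tw(G) ≥ 2. Combining the bounds, tw(G) = 2.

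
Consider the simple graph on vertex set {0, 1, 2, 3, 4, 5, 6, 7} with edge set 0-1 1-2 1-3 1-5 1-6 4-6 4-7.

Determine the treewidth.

1

A width-1 tree decomposition is:
Bags: B1 = {0, 1}  B2 = {1, 2}  B3 = {1, 5}  B4 = {1, 6}  B5 = {4, 6}  B6 = {4, 7}  B7 = {1, 3}
Tree: B1–B2, B1–B3, B1–B4, B4–B5, B5–B6, B2–B7
Every bag has size at most 2, so the width is 2 − 1 = 1 and tw(G) ≤ 1. Any graph with an edge has treewidth ≥ 1, and G has the edge 1–0. Hence tw(G) = 1 exactly.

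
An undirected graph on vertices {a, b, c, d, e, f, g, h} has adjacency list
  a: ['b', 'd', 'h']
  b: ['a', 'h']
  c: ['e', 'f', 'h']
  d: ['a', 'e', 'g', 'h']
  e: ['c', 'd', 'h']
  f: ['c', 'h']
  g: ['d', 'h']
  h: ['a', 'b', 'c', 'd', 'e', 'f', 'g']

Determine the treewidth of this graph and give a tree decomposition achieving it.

Treewidth 2.
One optimal decomposition is:
Bags: B1 = {d, e, h}  B2 = {d, g, h}  B3 = {a, d, h}  B4 = {a, b, h}  B5 = {c, e, h}  B6 = {c, f, h}
Tree: B1–B2, B2–B3, B3–B4, B1–B5, B5–B6

The largest bag has 3 vertices, giving width 2; this decomposition certifies tw(G) ≤ 2. For the lower bound, the 3 vertices {d, g, h} are pairwise adjacent, and any tree decomposition puts a clique entirely inside one bag — forcing width ≥ 2. Combining the bounds, tw(G) = 2.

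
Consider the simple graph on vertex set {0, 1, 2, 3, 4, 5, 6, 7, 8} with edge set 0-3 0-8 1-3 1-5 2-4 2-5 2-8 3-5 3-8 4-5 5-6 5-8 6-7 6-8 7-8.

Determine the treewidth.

A width-2 tree decomposition is:
Bags: B1 = {5, 6, 8}  B2 = {6, 7, 8}  B3 = {3, 5, 8}  B4 = {0, 3, 8}  B5 = {1, 3, 5}  B6 = {2, 5, 8}  B7 = {2, 4, 5}
Tree: B1–B2, B1–B3, B3–B4, B3–B5, B1–B6, B6–B7
The largest bag has 3 vertices, giving width 2; this decomposition certifies tw(G) ≤ 2. On the other hand G contains the 3-clique {0, 3, 8}. A clique must lie in a single bag of any decomposition, so no decomposition can have width below 2. Therefore the treewidth is 2.

2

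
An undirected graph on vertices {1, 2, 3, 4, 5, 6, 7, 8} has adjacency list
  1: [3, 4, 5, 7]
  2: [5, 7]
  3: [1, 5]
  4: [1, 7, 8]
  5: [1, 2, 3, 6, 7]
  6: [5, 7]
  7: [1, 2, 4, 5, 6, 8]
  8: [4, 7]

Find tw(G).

A width-2 tree decomposition is:
Bags: B1 = {2, 5, 7}  B2 = {5, 6, 7}  B3 = {1, 5, 7}  B4 = {1, 4, 7}  B5 = {1, 3, 5}  B6 = {4, 7, 8}
Tree: B1–B2, B2–B3, B3–B4, B3–B5, B4–B6
The largest bag has 3 vertices, giving width 2; this decomposition certifies tw(G) ≤ 2. On the other hand G contains the 3-clique {1, 3, 5}. A clique must lie in a single bag of any decomposition, so no decomposition can have width below 2. Therefore the treewidth is 2.

2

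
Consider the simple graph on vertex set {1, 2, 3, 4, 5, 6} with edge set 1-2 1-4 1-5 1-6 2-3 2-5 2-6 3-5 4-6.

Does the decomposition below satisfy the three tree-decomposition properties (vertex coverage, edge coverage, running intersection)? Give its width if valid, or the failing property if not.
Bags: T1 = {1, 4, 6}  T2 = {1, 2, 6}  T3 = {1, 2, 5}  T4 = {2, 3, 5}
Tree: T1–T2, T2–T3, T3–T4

Every vertex of G appears in some bag (union = {1, 2, 3, 4, 5, 6}); every edge is covered by a bag; and for each vertex v the set of bags containing v is connected in the bag tree. The decomposition is therefore valid. The largest bag has 3 vertices, so the width is 2.

Yes; width 2.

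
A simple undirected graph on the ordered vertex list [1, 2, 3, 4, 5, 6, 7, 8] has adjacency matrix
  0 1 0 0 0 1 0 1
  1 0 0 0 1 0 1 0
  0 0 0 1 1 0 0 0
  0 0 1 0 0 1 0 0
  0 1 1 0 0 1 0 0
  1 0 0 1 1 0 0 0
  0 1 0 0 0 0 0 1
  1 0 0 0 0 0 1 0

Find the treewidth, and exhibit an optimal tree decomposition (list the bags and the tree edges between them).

Treewidth 2.
Bags: B1 = {3, 4, 5}  B2 = {4, 5, 6}  B3 = {2, 5, 6}  B4 = {1, 2, 6}  B5 = {1, 2, 7}  B6 = {1, 7, 8}
Tree: B1–B2, B2–B3, B3–B4, B4–B5, B5–B6

The largest bag has 3 vertices, giving width 2; this decomposition certifies tw(G) ≤ 2. The edges 3–4–6–5–3 form a cycle, so G is not a tree and its treewidth is at least 2. Combining the bounds, tw(G) = 2.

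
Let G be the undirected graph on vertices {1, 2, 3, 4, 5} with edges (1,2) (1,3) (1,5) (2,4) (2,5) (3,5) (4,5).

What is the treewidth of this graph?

A width-2 tree decomposition is:
Bags: B1 = {1, 2, 5}  B2 = {1, 3, 5}  B3 = {2, 4, 5}
Tree: B1–B2, B1–B3
Each bag holds 3 vertices, so the decomposition has width 2, which upper-bounds the treewidth. For the lower bound, the 3 vertices {1, 2, 5} are pairwise adjacent, and any tree decomposition puts a clique entirely inside one bag — forcing width ≥ 2. The upper and lower bounds meet at 2, so that is the treewidth.

2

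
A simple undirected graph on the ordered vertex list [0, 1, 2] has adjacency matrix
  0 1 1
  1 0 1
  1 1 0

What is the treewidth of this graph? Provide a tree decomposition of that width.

Treewidth 2.
One such decomposition:
Bags: B1 = {0, 1, 2}
Tree: (single bag)

A single bag containing all 3 vertices is trivially a valid decomposition of width 2. For the lower bound, the 3 vertices {0, 1, 2} are pairwise adjacent, and any tree decomposition puts a clique entirely inside one bag — forcing width ≥ 2. Hence tw(G) = 2 exactly.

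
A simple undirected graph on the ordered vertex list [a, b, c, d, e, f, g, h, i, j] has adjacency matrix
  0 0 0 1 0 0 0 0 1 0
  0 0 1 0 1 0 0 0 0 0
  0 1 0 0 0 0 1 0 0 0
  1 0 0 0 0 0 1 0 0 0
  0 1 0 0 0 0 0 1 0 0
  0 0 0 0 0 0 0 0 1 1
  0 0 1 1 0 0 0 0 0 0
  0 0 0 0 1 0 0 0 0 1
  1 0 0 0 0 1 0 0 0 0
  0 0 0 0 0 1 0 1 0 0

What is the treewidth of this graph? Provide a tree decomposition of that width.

The largest bag has 3 vertices, giving width 2; this decomposition certifies tw(G) ≤ 2. Since e–b–c–g–d–a–i–f–j–h–e is a cycle in G, G is not acyclic. Forests are exactly the graphs of treewidth ≤ 1, so tw(G) ≥ 2. Therefore the treewidth is 2.

Treewidth 2.
One optimal decomposition is:
Bags: B1 = {b, c, e}  B2 = {c, e, g}  B3 = {d, e, g}  B4 = {a, d, e}  B5 = {a, e, i}  B6 = {e, f, i}  B7 = {e, f, j}  B8 = {e, h, j}
Tree: B1–B2, B2–B3, B3–B4, B4–B5, B5–B6, B6–B7, B7–B8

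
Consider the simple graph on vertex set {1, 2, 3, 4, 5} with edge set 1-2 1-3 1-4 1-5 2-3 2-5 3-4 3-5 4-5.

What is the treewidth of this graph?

A width-3 tree decomposition is:
Bags: B1 = {1, 2, 3, 5}  B2 = {1, 3, 4, 5}
Tree: B1–B2
Every bag has size at most 4, so the width is 4 − 1 = 3 and tw(G) ≤ 3. On the other hand G contains the 4-clique {1, 2, 3, 5}. A clique must lie in a single bag of any decomposition, so no decomposition can have width below 3. Therefore the treewidth is 3.

3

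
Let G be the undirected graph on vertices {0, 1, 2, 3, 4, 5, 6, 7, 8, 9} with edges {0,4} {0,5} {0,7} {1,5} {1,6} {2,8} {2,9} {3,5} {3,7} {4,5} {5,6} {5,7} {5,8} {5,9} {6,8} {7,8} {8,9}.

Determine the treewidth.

2

A width-2 tree decomposition is:
Bags: B1 = {3, 5, 7}  B2 = {5, 7, 8}  B3 = {5, 8, 9}  B4 = {5, 6, 8}  B5 = {0, 5, 7}  B6 = {1, 5, 6}  B7 = {2, 8, 9}  B8 = {0, 4, 5}
Tree: B1–B2, B2–B3, B3–B4, B2–B5, B4–B6, B3–B7, B5–B8
Each bag holds 3 vertices, so the decomposition has width 2, which upper-bounds the treewidth. For the lower bound, the 3 vertices {2, 8, 9} are pairwise adjacent, and any tree decomposition puts a clique entirely inside one bag — forcing width ≥ 2. Therefore the treewidth is 2.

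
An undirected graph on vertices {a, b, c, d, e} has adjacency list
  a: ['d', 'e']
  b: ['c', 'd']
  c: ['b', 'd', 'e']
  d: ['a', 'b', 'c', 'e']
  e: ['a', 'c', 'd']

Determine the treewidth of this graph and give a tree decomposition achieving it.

Each bag holds 3 vertices, so the decomposition has width 2, which upper-bounds the treewidth. For the lower bound, the 3 vertices {c, d, e} are pairwise adjacent, and any tree decomposition puts a clique entirely inside one bag — forcing width ≥ 2. Hence tw(G) = 2 exactly.

Treewidth 2.
One such decomposition:
Bags: B1 = {a, d, e}  B2 = {c, d, e}  B3 = {b, c, d}
Tree: B1–B2, B2–B3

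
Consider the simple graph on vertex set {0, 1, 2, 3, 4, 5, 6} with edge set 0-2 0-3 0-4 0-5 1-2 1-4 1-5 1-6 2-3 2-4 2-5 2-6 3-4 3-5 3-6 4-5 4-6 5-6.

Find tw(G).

4

A width-4 tree decomposition is:
Bags: B1 = {0, 2, 3, 4, 5}  B2 = {2, 3, 4, 5, 6}  B3 = {1, 2, 4, 5, 6}
Tree: B1–B2, B2–B3
The largest bag has 5 vertices, giving width 4; this decomposition certifies tw(G) ≤ 4. Conversely, {1, 2, 4, 5, 6} is a clique of size 5, and the vertices of any clique must share a bag in every tree decomposition; so some bag has ≥ 5 vertices and tw(G) ≥ 4. Hence tw(G) = 4 exactly.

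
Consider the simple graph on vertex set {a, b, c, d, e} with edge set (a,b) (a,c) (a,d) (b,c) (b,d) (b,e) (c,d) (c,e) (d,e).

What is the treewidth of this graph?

3

A width-3 tree decomposition is:
Bags: B1 = {b, c, d, e}  B2 = {a, b, c, d}
Tree: B1–B2
Every bag has size at most 4, so the width is 4 − 1 = 3 and tw(G) ≤ 3. On the other hand G contains the 4-clique {b, c, d, e}. A clique must lie in a single bag of any decomposition, so no decomposition can have width below 3. Hence tw(G) = 3 exactly.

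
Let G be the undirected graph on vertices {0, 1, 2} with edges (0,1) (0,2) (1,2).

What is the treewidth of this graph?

2

A width-2 tree decomposition is:
Bags: B1 = {0, 1, 2}
Tree: (single bag)
A single bag containing all 3 vertices is trivially a valid decomposition of width 2. On the other hand G contains the 3-clique {0, 1, 2}. A clique must lie in a single bag of any decomposition, so no decomposition can have width below 2. Therefore the treewidth is 2.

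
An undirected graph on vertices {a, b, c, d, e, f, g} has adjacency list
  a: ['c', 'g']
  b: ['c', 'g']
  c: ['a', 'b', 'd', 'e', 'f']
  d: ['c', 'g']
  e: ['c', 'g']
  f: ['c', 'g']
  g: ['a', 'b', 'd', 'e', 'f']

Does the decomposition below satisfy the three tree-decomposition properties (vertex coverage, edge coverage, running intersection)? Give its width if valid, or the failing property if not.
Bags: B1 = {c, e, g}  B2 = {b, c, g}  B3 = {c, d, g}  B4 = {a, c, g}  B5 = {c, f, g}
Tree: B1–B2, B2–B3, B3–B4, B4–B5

Vertex coverage: the bags together contain {a, b, c, d, e, f, g}, the full vertex set. Edge coverage: each edge of G has both endpoints in at least one bag. Running intersection: for every vertex, the bags containing it form a connected subtree. All three properties hold, so this is a valid tree decomposition of width max|bag| − 1 = 2, and hence tw(G) ≤ 2.

Yes; width 2.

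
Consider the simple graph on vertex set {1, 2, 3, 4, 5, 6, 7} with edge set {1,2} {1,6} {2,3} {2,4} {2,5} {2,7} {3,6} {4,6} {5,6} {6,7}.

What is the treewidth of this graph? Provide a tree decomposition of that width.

The largest bag has 3 vertices, giving width 2; this decomposition certifies tw(G) ≤ 2. The edges 6–1–2–4–6 form a cycle, so G is not a tree and its treewidth is at least 2. Therefore the treewidth is 2.

Treewidth 2.
One optimal decomposition is:
Bags: B1 = {1, 2, 6}  B2 = {2, 4, 6}  B3 = {2, 5, 6}  B4 = {2, 3, 6}  B5 = {2, 6, 7}
Tree: B1–B2, B2–B3, B3–B4, B4–B5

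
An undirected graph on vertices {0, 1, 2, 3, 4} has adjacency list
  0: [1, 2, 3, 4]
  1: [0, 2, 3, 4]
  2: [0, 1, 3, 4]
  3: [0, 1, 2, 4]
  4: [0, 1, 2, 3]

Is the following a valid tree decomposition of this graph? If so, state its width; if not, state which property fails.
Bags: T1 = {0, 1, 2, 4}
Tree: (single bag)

No — vertex 3 appears in no bag.

A tree decomposition must satisfy three properties: every vertex lies in some bag; for every edge, both endpoints lie together in some bag; and for every vertex, the bags containing it form a connected subtree. Here vertex 3 appears in no bag, so the decomposition is invalid.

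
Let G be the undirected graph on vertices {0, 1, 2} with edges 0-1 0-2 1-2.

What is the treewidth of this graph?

A width-2 tree decomposition is:
Bags: B1 = {0, 1, 2}
Tree: (single bag)
A single bag containing all 3 vertices is trivially a valid decomposition of width 2. Conversely, {0, 1, 2} is a clique of size 3, and the vertices of any clique must share a bag in every tree decomposition; so some bag has ≥ 3 vertices and tw(G) ≥ 2. Therefore the treewidth is 2.

2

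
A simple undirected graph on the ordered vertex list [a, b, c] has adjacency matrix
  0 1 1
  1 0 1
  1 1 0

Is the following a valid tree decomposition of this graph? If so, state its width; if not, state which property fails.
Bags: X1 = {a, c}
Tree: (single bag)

A tree decomposition must satisfy three properties: every vertex lies in some bag; for every edge, both endpoints lie together in some bag; and for every vertex, the bags containing it form a connected subtree. Here vertex b appears in no bag, so the decomposition is invalid.

No — vertex b appears in no bag.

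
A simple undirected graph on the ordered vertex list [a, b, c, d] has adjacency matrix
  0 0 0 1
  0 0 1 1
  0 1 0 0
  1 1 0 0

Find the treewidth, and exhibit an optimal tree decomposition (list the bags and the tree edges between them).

Treewidth 1.
Bags: B1 = {a, d}  B2 = {b, d}  B3 = {b, c}
Tree: B1–B2, B2–B3

The largest bag has 2 vertices, giving width 1; this decomposition certifies tw(G) ≤ 1. Since G has at least one edge (e.g. a–d), it is not an edgeless graph, so tw(G) ≥ 1. Therefore the treewidth is 1.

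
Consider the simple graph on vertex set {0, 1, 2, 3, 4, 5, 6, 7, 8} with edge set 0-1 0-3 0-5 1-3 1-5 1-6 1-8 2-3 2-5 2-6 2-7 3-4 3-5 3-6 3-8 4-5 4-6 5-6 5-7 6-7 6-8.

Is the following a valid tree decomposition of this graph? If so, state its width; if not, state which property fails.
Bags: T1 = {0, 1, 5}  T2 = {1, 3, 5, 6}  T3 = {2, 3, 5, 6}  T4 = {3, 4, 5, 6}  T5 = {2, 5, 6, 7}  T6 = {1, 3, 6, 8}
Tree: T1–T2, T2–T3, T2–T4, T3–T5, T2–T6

No — edge (3,0) lies in no bag.

A tree decomposition must satisfy three properties: every vertex lies in some bag; for every edge, both endpoints lie together in some bag; and for every vertex, the bags containing it form a connected subtree. Here edge (3,0) lies in no bag, so the decomposition is invalid.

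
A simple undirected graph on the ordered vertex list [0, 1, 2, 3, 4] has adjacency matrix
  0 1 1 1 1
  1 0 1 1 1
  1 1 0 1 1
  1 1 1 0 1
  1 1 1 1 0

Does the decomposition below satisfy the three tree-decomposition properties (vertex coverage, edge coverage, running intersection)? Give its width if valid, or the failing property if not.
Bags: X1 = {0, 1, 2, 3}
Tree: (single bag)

No — vertex 4 appears in no bag.

A tree decomposition must satisfy three properties: every vertex lies in some bag; for every edge, both endpoints lie together in some bag; and for every vertex, the bags containing it form a connected subtree. Here vertex 4 appears in no bag, so the decomposition is invalid.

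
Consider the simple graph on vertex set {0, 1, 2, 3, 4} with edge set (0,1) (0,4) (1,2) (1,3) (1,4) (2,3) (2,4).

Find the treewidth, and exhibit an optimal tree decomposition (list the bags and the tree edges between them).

Every bag has size at most 3, so the width is 3 − 1 = 2 and tw(G) ≤ 2. For the lower bound, the 3 vertices {0, 1, 4} are pairwise adjacent, and any tree decomposition puts a clique entirely inside one bag — forcing width ≥ 2. Combining the bounds, tw(G) = 2.

Treewidth 2.
One such decomposition:
Bags: B1 = {1, 2, 3}  B2 = {1, 2, 4}  B3 = {0, 1, 4}
Tree: B1–B2, B2–B3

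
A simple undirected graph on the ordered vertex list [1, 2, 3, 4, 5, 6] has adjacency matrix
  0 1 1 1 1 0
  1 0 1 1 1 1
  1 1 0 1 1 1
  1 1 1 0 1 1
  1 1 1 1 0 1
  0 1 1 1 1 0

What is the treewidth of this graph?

4

A width-4 tree decomposition is:
Bags: B1 = {2, 3, 4, 5, 6}  B2 = {1, 2, 3, 4, 5}
Tree: B1–B2
Every bag has size at most 5, so the width is 5 − 1 = 4 and tw(G) ≤ 4. Conversely, {1, 2, 3, 4, 5} is a clique of size 5, and the vertices of any clique must share a bag in every tree decomposition; so some bag has ≥ 5 vertices and tw(G) ≥ 4. Combining the bounds, tw(G) = 4.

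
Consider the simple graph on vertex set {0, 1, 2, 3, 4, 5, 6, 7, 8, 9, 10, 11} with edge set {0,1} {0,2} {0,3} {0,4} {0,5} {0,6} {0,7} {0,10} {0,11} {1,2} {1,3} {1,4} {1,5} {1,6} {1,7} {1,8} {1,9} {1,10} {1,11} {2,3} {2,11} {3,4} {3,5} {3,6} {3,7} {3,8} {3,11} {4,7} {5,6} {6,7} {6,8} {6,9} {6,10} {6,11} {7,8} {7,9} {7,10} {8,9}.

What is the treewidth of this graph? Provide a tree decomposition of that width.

Each bag holds 5 vertices, so the decomposition has width 4, which upper-bounds the treewidth. Conversely, {0, 1, 6, 7, 10} is a clique of size 5, and the vertices of any clique must share a bag in every tree decomposition; so some bag has ≥ 5 vertices and tw(G) ≥ 4. Therefore the treewidth is 4.

Treewidth 4.
One such decomposition:
Bags: B1 = {0, 1, 3, 6, 7}  B2 = {0, 1, 3, 4, 7}  B3 = {0, 1, 3, 6, 11}  B4 = {1, 3, 6, 7, 8}  B5 = {0, 1, 3, 5, 6}  B6 = {1, 6, 7, 8, 9}  B7 = {0, 1, 2, 3, 11}  B8 = {0, 1, 6, 7, 10}
Tree: B1–B2, B1–B3, B1–B4, B3–B5, B4–B6, B3–B7, B1–B8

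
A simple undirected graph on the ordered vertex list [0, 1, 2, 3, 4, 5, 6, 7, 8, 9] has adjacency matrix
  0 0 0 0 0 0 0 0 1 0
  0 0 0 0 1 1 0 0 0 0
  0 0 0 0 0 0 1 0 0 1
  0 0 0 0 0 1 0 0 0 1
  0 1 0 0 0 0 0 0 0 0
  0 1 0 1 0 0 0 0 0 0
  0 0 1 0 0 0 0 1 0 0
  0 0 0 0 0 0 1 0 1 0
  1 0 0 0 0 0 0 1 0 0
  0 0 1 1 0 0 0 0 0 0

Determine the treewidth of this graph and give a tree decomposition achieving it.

Every bag has size at most 2, so the width is 2 − 1 = 1 and tw(G) ≤ 1. Since G has at least one edge (e.g. 4–1), it is not an edgeless graph, so tw(G) ≥ 1. Therefore the treewidth is 1.

Treewidth 1.
Bags: B1 = {1, 4}  B2 = {1, 5}  B3 = {3, 5}  B4 = {3, 9}  B5 = {2, 9}  B6 = {2, 6}  B7 = {6, 7}  B8 = {7, 8}  B9 = {0, 8}
Tree: B1–B2, B2–B3, B3–B4, B4–B5, B5–B6, B6–B7, B7–B8, B8–B9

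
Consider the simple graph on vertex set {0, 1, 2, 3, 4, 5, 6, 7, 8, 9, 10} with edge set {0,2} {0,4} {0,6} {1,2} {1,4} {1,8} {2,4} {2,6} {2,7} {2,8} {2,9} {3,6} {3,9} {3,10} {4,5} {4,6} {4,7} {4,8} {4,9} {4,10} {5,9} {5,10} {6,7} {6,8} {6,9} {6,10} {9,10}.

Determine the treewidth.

3

A width-3 tree decomposition is:
Bags: B1 = {2, 4, 6, 7}  B2 = {0, 2, 4, 6}  B3 = {2, 4, 6, 8}  B4 = {2, 4, 6, 9}  B5 = {4, 6, 9, 10}  B6 = {3, 6, 9, 10}  B7 = {4, 5, 9, 10}  B8 = {1, 2, 4, 8}
Tree: B1–B2, B2–B3, B3–B4, B4–B5, B5–B6, B5–B7, B3–B8
Every bag has size at most 4, so the width is 4 − 1 = 3 and tw(G) ≤ 3. Conversely, {3, 6, 9, 10} is a clique of size 4, and the vertices of any clique must share a bag in every tree decomposition; so some bag has ≥ 4 vertices and tw(G) ≥ 3. Combining the bounds, tw(G) = 3.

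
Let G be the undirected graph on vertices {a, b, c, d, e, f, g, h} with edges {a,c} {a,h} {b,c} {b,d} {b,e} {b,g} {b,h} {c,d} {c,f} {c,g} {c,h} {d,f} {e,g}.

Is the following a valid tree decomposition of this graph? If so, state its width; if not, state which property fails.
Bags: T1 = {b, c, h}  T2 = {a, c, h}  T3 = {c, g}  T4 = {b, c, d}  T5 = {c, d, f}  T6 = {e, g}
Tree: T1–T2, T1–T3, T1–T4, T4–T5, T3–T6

A tree decomposition must satisfy three properties: every vertex lies in some bag; for every edge, both endpoints lie together in some bag; and for every vertex, the bags containing it form a connected subtree. Here edge (b,g) lies in no bag, so the decomposition is invalid.

No — edge (b,g) lies in no bag.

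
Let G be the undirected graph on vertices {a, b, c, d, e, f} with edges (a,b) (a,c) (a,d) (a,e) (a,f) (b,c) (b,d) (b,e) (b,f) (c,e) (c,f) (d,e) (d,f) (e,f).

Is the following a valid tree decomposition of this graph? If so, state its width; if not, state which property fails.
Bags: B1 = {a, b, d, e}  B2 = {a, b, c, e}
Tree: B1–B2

A tree decomposition must satisfy three properties: every vertex lies in some bag; for every edge, both endpoints lie together in some bag; and for every vertex, the bags containing it form a connected subtree. Here vertex f appears in no bag, so the decomposition is invalid.

No — vertex f appears in no bag.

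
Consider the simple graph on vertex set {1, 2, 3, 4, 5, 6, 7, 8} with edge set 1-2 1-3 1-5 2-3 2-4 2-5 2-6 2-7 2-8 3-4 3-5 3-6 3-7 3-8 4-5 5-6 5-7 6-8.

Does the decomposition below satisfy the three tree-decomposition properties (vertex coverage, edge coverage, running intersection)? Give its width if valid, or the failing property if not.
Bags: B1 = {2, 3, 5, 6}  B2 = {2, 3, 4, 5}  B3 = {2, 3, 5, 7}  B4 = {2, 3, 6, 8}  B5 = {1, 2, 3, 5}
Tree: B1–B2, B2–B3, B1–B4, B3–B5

Yes; width 3.

Every vertex of G appears in some bag (union = {1, 2, 3, 4, 5, 6, 7, 8}); every edge is covered by a bag; and for each vertex v the set of bags containing v is connected in the bag tree. The decomposition is therefore valid. The largest bag has 4 vertices, so the width is 3.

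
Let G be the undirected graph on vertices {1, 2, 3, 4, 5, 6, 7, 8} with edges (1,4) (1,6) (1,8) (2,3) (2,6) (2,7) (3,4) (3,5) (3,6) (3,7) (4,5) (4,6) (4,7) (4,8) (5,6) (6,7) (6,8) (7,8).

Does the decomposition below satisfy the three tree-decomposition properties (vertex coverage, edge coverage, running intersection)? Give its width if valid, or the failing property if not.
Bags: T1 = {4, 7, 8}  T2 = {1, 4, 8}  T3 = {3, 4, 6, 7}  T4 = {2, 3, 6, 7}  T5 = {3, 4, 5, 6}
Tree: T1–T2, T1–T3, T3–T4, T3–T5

No — edge (6,8) lies in no bag.

A tree decomposition must satisfy three properties: every vertex lies in some bag; for every edge, both endpoints lie together in some bag; and for every vertex, the bags containing it form a connected subtree. Here edge (6,8) lies in no bag, so the decomposition is invalid.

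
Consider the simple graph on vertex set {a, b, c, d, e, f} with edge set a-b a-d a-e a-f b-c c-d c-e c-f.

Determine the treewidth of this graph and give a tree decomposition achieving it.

Treewidth 2.
One such decomposition:
Bags: B1 = {a, c, e}  B2 = {a, c, f}  B3 = {a, b, c}  B4 = {a, c, d}
Tree: B1–B2, B2–B3, B3–B4

Every bag has size at most 3, so the width is 3 − 1 = 2 and tw(G) ≤ 2. For the lower bound, G contains the cycle e–a–f–c–e, so G is not a forest; only forests have treewidth ≤ 1, hence tw(G) ≥ 2. The upper and lower bounds meet at 2, so that is the treewidth.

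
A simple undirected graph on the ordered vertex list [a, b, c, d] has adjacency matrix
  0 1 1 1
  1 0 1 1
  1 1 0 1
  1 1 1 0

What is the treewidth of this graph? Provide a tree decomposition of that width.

Treewidth 3.
One optimal decomposition is:
Bags: B1 = {a, b, c, d}
Tree: (single bag)

With just one bag of size 4, the width is 4 − 1 = 3, so tw(G) ≤ 3. For the lower bound, the 4 vertices {a, b, c, d} are pairwise adjacent, and any tree decomposition puts a clique entirely inside one bag — forcing width ≥ 3. The upper and lower bounds meet at 3, so that is the treewidth.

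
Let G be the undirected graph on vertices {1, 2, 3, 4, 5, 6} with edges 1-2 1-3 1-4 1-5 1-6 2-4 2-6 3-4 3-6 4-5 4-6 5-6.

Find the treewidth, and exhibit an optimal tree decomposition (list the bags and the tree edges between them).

Each bag holds 4 vertices, so the decomposition has width 3, which upper-bounds the treewidth. Conversely, {1, 2, 4, 6} is a clique of size 4, and the vertices of any clique must share a bag in every tree decomposition; so some bag has ≥ 4 vertices and tw(G) ≥ 3. Hence tw(G) = 3 exactly.

Treewidth 3.
One such decomposition:
Bags: B1 = {1, 4, 5, 6}  B2 = {1, 3, 4, 6}  B3 = {1, 2, 4, 6}
Tree: B1–B2, B2–B3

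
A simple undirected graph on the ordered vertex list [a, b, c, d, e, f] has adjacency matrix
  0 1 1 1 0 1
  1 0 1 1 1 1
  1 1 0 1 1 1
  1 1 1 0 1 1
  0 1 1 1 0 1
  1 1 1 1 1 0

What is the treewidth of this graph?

A width-4 tree decomposition is:
Bags: B1 = {a, b, c, d, f}  B2 = {b, c, d, e, f}
Tree: B1–B2
Each bag holds 5 vertices, so the decomposition has width 4, which upper-bounds the treewidth. For the lower bound, the 5 vertices {b, c, d, e, f} are pairwise adjacent, and any tree decomposition puts a clique entirely inside one bag — forcing width ≥ 4. The upper and lower bounds meet at 4, so that is the treewidth.

4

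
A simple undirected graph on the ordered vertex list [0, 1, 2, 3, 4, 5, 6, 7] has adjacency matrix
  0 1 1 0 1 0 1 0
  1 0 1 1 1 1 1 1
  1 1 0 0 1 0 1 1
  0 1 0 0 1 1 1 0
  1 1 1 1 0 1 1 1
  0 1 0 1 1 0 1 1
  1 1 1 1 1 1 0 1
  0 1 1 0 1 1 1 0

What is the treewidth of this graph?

4

A width-4 tree decomposition is:
Bags: B1 = {1, 3, 4, 5, 6}  B2 = {1, 4, 5, 6, 7}  B3 = {1, 2, 4, 6, 7}  B4 = {0, 1, 2, 4, 6}
Tree: B1–B2, B2–B3, B3–B4
Every bag has size at most 5, so the width is 5 − 1 = 4 and tw(G) ≤ 4. For the lower bound, the 5 vertices {0, 1, 2, 4, 6} are pairwise adjacent, and any tree decomposition puts a clique entirely inside one bag — forcing width ≥ 4. Combining the bounds, tw(G) = 4.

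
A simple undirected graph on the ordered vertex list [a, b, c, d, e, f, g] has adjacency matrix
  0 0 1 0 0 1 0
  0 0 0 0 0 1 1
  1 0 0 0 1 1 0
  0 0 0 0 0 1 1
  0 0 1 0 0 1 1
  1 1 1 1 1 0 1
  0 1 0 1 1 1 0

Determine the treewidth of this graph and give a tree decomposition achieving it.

Treewidth 2.
Bags: B1 = {e, f, g}  B2 = {b, f, g}  B3 = {c, e, f}  B4 = {d, f, g}  B5 = {a, c, f}
Tree: B1–B2, B1–B3, B1–B4, B3–B5

Each bag holds 3 vertices, so the decomposition has width 2, which upper-bounds the treewidth. On the other hand G contains the 3-clique {d, f, g}. A clique must lie in a single bag of any decomposition, so no decomposition can have width below 2. Hence tw(G) = 2 exactly.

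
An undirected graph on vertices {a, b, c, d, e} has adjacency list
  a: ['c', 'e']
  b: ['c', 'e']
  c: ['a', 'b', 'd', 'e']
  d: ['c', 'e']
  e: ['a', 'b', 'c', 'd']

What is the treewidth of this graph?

2

A width-2 tree decomposition is:
Bags: B1 = {b, c, e}  B2 = {c, d, e}  B3 = {a, c, e}
Tree: B1–B2, B2–B3
The largest bag has 3 vertices, giving width 2; this decomposition certifies tw(G) ≤ 2. On the other hand G contains the 3-clique {c, d, e}. A clique must lie in a single bag of any decomposition, so no decomposition can have width below 2. Combining the bounds, tw(G) = 2.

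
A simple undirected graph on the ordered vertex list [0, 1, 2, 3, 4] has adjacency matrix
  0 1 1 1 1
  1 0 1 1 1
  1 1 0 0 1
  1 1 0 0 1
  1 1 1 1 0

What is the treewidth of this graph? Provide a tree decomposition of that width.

Every bag has size at most 4, so the width is 4 − 1 = 3 and tw(G) ≤ 3. On the other hand G contains the 4-clique {0, 1, 2, 4}. A clique must lie in a single bag of any decomposition, so no decomposition can have width below 3. Therefore the treewidth is 3.

Treewidth 3.
One such decomposition:
Bags: B1 = {0, 1, 2, 4}  B2 = {0, 1, 3, 4}
Tree: B1–B2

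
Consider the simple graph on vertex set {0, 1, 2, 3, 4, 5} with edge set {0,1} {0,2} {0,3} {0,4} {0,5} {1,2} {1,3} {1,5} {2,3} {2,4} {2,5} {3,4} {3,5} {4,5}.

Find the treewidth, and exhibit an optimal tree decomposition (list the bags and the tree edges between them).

Every bag has size at most 5, so the width is 5 − 1 = 4 and tw(G) ≤ 4. For the lower bound, the 5 vertices {0, 1, 2, 3, 5} are pairwise adjacent, and any tree decomposition puts a clique entirely inside one bag — forcing width ≥ 4. Combining the bounds, tw(G) = 4.

Treewidth 4.
Bags: B1 = {0, 1, 2, 3, 5}  B2 = {0, 2, 3, 4, 5}
Tree: B1–B2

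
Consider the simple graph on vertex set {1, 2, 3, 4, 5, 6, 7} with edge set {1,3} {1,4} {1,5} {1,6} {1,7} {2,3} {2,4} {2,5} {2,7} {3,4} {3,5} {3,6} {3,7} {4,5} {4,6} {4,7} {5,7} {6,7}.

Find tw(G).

4

A width-4 tree decomposition is:
Bags: B1 = {1, 3, 4, 6, 7}  B2 = {1, 3, 4, 5, 7}  B3 = {2, 3, 4, 5, 7}
Tree: B1–B2, B2–B3
Each bag holds 5 vertices, so the decomposition has width 4, which upper-bounds the treewidth. Conversely, {1, 3, 4, 5, 7} is a clique of size 5, and the vertices of any clique must share a bag in every tree decomposition; so some bag has ≥ 5 vertices and tw(G) ≥ 4. The upper and lower bounds meet at 4, so that is the treewidth.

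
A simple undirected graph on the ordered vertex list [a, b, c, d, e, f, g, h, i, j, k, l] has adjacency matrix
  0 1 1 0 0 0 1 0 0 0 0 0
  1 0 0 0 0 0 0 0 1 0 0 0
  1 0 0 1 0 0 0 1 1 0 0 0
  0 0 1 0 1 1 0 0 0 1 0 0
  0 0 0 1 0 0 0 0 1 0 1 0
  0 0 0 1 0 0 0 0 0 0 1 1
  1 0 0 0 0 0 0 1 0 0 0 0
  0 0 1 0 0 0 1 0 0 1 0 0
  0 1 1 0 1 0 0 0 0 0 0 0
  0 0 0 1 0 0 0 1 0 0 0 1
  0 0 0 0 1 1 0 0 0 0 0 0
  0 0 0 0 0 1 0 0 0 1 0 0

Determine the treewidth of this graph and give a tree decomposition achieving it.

Treewidth 3.
One such decomposition:
Bags: B1 = {f, j, k, l}  B2 = {d, f, j, k}  B3 = {d, e, j, k}  B4 = {d, e, h, j}  B5 = {c, d, e, h}  B6 = {c, e, h, i}  B7 = {c, g, h, i}  B8 = {a, c, g, i}  B9 = {a, b, g, i}
Tree: B1–B2, B2–B3, B3–B4, B4–B5, B5–B6, B6–B7, B7–B8, B8–B9

The largest bag has 4 vertices, giving width 3; this decomposition certifies tw(G) ≤ 3. For the lower bound: the 4 vertex sets {f,k,l}, {j}, {d}, {c,e,h,i} are disjoint, each induces a connected subgraph, and every pair is joined by at least one edge of G. Contracting each set to a single vertex therefore yields K_{4} as a minor, and since treewidth is minor-monotone, tw(G) ≥ tw(K_{4}) = 3. Hence tw(G) = 3 exactly.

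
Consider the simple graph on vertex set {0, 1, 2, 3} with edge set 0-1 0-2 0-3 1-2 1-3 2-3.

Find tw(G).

3

A width-3 tree decomposition is:
Bags: B1 = {0, 1, 2, 3}
Tree: (single bag)
With just one bag of size 4, the width is 4 − 1 = 3, so tw(G) ≤ 3. Conversely, {0, 1, 2, 3} is a clique of size 4, and the vertices of any clique must share a bag in every tree decomposition; so some bag has ≥ 4 vertices and tw(G) ≥ 3. Combining the bounds, tw(G) = 3.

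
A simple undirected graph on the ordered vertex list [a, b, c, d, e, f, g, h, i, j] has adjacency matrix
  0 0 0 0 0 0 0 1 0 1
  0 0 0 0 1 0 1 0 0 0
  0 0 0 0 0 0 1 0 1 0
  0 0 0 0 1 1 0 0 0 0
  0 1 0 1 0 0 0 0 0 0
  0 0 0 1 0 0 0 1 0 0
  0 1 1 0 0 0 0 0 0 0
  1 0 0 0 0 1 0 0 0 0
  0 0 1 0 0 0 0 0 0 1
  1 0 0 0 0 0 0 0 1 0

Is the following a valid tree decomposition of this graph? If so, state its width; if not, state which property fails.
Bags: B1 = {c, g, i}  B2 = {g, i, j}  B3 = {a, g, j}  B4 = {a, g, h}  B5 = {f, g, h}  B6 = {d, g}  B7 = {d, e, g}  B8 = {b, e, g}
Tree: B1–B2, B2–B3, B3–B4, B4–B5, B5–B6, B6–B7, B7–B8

A tree decomposition must satisfy three properties: every vertex lies in some bag; for every edge, both endpoints lie together in some bag; and for every vertex, the bags containing it form a connected subtree. Here edge (f,d) lies in no bag, so the decomposition is invalid.

No — edge (f,d) lies in no bag.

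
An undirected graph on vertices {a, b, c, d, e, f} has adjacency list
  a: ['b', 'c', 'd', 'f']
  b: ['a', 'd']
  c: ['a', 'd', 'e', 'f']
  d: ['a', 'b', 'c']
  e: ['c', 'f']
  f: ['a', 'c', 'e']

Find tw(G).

2

A width-2 tree decomposition is:
Bags: B1 = {a, c, d}  B2 = {a, c, f}  B3 = {a, b, d}  B4 = {c, e, f}
Tree: B1–B2, B1–B3, B2–B4
Each bag holds 3 vertices, so the decomposition has width 2, which upper-bounds the treewidth. On the other hand G contains the 3-clique {a, c, d}. A clique must lie in a single bag of any decomposition, so no decomposition can have width below 2. Therefore the treewidth is 2.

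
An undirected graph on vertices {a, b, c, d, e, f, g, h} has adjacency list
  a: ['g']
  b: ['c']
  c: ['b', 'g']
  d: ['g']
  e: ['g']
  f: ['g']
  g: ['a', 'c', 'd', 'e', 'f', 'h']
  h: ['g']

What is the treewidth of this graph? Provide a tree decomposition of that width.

Treewidth 1.
Bags: B1 = {c, g}  B2 = {f, g}  B3 = {a, g}  B4 = {g, h}  B5 = {b, c}  B6 = {d, g}  B7 = {e, g}
Tree: B1–B2, B1–B3, B3–B4, B1–B5, B2–B6, B4–B7

The largest bag has 2 vertices, giving width 1; this decomposition certifies tw(G) ≤ 1. Any graph with an edge has treewidth ≥ 1, and G has the edge c–g. Therefore the treewidth is 1.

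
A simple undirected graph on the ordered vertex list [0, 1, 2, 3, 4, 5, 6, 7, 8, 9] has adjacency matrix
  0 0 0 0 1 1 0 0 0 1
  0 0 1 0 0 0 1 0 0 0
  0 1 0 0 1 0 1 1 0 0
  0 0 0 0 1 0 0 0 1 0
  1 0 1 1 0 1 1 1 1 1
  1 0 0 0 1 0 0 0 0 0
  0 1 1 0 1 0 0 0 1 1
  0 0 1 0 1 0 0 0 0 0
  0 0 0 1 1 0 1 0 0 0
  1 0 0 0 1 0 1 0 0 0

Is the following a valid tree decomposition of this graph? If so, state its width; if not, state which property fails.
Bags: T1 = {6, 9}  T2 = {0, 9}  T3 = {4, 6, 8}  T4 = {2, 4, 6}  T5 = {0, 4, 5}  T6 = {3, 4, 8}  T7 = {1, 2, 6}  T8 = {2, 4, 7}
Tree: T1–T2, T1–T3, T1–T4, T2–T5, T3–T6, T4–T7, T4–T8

No — edge (4,9) lies in no bag.

A tree decomposition must satisfy three properties: every vertex lies in some bag; for every edge, both endpoints lie together in some bag; and for every vertex, the bags containing it form a connected subtree. Here edge (4,9) lies in no bag, so the decomposition is invalid.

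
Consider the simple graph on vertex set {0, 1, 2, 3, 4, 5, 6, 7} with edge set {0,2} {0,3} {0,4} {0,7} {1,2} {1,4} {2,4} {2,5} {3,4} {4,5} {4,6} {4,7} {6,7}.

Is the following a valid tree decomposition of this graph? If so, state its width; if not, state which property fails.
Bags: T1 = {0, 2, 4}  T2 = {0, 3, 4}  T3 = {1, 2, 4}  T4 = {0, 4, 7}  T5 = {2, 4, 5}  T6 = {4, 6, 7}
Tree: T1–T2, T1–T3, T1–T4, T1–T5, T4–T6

Vertex coverage: the bags together contain {0, 1, 2, 3, 4, 5, 6, 7}, the full vertex set. Edge coverage: each edge of G has both endpoints in at least one bag. Running intersection: for every vertex, the bags containing it form a connected subtree. All three properties hold, so this is a valid tree decomposition of width max|bag| − 1 = 2, and hence tw(G) ≤ 2.

Yes; width 2.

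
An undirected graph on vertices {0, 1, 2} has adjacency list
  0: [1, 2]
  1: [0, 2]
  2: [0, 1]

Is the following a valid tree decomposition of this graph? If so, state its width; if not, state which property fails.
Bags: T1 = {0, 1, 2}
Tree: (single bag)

Yes; width 2.

Vertex coverage: the bags together contain {0, 1, 2}, the full vertex set. Edge coverage: each edge of G has both endpoints in at least one bag. Running intersection: for every vertex, the bags containing it form a connected subtree. All three properties hold, so this is a valid tree decomposition of width max|bag| − 1 = 2, and hence tw(G) ≤ 2.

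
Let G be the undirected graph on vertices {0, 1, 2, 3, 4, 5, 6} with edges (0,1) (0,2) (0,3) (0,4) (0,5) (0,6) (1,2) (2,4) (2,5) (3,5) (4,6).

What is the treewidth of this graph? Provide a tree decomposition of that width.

Treewidth 2.
One such decomposition:
Bags: B1 = {0, 2, 4}  B2 = {0, 4, 6}  B3 = {0, 1, 2}  B4 = {0, 2, 5}  B5 = {0, 3, 5}
Tree: B1–B2, B1–B3, B3–B4, B4–B5

Every bag has size at most 3, so the width is 3 − 1 = 2 and tw(G) ≤ 2. On the other hand G contains the 3-clique {0, 1, 2}. A clique must lie in a single bag of any decomposition, so no decomposition can have width below 2. Combining the bounds, tw(G) = 2.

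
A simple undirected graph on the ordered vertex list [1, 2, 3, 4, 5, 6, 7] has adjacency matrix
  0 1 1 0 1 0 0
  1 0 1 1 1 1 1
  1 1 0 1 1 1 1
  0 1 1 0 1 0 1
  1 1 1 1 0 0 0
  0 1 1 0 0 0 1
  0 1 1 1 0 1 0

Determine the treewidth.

A width-3 tree decomposition is:
Bags: B1 = {1, 2, 3, 5}  B2 = {2, 3, 4, 5}  B3 = {2, 3, 4, 7}  B4 = {2, 3, 6, 7}
Tree: B1–B2, B2–B3, B3–B4
The largest bag has 4 vertices, giving width 3; this decomposition certifies tw(G) ≤ 3. Conversely, {1, 2, 3, 5} is a clique of size 4, and the vertices of any clique must share a bag in every tree decomposition; so some bag has ≥ 4 vertices and tw(G) ≥ 3. Hence tw(G) = 3 exactly.

3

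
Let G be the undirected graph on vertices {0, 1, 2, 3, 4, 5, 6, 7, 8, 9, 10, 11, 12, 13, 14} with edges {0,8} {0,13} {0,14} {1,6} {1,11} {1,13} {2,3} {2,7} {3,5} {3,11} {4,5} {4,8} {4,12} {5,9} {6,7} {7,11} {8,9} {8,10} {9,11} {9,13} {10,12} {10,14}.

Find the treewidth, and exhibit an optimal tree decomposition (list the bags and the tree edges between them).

Every bag has size at most 4, so the width is 4 − 1 = 3 and tw(G) ≤ 3. For the lower bound: the 4 vertex sets {2,6,7}, {3}, {11}, {1,5,9,13} are disjoint, each induces a connected subgraph, and every pair is joined by at least one edge of G. Contracting each set to a single vertex therefore yields K_{4} as a minor, and since treewidth is minor-monotone, tw(G) ≥ tw(K_{4}) = 3. Hence tw(G) = 3 exactly.

Treewidth 3.
One such decomposition:
Bags: B1 = {2, 3, 6, 7}  B2 = {3, 6, 7, 11}  B3 = {1, 3, 6, 11}  B4 = {1, 3, 5, 11}  B5 = {1, 5, 9, 11}  B6 = {1, 5, 9, 13}  B7 = {4, 5, 9, 13}  B8 = {4, 8, 9, 13}  B9 = {0, 4, 8, 13}  B10 = {0, 4, 8, 12}  B11 = {0, 8, 10, 12}  B12 = {0, 10, 12, 14}
Tree: B1–B2, B2–B3, B3–B4, B4–B5, B5–B6, B6–B7, B7–B8, B8–B9, B9–B10, B10–B11, B11–B12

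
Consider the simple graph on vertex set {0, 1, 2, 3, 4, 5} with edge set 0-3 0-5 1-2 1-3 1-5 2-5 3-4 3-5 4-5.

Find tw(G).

2

A width-2 tree decomposition is:
Bags: B1 = {3, 4, 5}  B2 = {1, 3, 5}  B3 = {1, 2, 5}  B4 = {0, 3, 5}
Tree: B1–B2, B2–B3, B2–B4
Each bag holds 3 vertices, so the decomposition has width 2, which upper-bounds the treewidth. For the lower bound, the 3 vertices {1, 2, 5} are pairwise adjacent, and any tree decomposition puts a clique entirely inside one bag — forcing width ≥ 2. Therefore the treewidth is 2.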